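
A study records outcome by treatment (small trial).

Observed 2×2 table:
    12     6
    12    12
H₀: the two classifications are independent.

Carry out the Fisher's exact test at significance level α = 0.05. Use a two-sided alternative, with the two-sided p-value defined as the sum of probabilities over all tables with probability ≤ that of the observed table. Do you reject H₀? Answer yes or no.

reject H₀: no

Margins: r₁=18, r₂=24, c₁=24, c₂=18, n=42
p_obs = C(18,12)·C(24,12)/C(42,24); sum pmf over tables with pmf ≤ p_obs
p-value (two-sided) = 0.35304
At α=0.05: p ≥ α → fail to reject H₀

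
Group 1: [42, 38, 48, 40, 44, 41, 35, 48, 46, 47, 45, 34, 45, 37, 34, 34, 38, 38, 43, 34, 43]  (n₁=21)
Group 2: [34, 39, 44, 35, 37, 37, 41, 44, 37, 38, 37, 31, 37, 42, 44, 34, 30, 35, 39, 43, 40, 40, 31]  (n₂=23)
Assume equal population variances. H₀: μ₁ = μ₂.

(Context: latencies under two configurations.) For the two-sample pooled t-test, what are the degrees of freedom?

degrees of freedom = 42

df = n₁ + n₂ − 2 = 21 + 23 − 2 = 42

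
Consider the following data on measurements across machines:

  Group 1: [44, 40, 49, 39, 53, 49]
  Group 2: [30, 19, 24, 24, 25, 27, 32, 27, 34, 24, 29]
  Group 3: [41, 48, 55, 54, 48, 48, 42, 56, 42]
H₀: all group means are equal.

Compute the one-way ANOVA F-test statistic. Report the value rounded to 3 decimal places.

test statistic = 50.431

Group means [45.67, 26.82, 48.22], grand mean 38.577
SSB = Σnᵢ(x̄ᵢ−x̄)² = 2659.821; SSW = ΣΣ(x−x̄ᵢ)² = 606.525
MSB = 2659.821/2 = 1329.9105; MSW = 606.525/23 = 26.3707
F = MSB/MSW = 50.4314
df = (2, 23)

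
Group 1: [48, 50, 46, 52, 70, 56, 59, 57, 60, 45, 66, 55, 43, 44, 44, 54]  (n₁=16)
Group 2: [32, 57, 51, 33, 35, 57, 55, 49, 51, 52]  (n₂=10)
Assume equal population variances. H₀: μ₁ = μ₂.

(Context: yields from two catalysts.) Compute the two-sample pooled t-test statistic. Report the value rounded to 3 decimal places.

x̄₁=53.062, s₁=8.095, n₁=16
x̄₂=47.200, s₂=9.942, n₂=10
s_p² = [15·8.095² + 9·9.942²]/24 = 78.0224
SE = √(s_p²·(1/16+1/10)) = 3.5607
t = (53.062−47.200)/3.5607 = 1.6464
df = 24

test statistic = 1.646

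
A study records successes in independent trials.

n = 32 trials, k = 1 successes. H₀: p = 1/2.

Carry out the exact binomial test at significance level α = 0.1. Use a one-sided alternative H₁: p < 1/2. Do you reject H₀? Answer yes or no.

Exact binomial: n=32, k=1, p₀=1/2=0.5000
P(X≤1) from Σ C(n,i)·p₀^i·(1−p₀)^(n−i)
p-value (one-sided, H₁ less) = 0.00000
At α=0.1: p < α → reject H₀

reject H₀: yes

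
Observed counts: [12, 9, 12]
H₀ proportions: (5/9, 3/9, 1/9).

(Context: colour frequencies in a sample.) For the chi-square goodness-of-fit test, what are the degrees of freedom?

degrees of freedom = 2

df = k − 1 = 3 − 1 = 2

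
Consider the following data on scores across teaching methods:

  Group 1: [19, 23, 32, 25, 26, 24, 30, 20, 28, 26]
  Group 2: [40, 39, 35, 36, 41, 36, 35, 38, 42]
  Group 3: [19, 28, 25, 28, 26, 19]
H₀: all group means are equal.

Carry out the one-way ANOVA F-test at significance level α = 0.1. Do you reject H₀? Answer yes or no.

reject H₀: yes

Group means [25.30, 38.00, 24.17], grand mean 29.600
SSB = Σnᵢ(x̄ᵢ−x̄)² = 997.067; SSW = ΣΣ(x−x̄ᵢ)² = 292.933
MSB = 997.067/2 = 498.5333; MSW = 292.933/22 = 13.3152
F = MSB/MSW = 37.4411
df = (2, 22)
p-value (upper-tail) = 0.00000
At α=0.1: p < α → reject H₀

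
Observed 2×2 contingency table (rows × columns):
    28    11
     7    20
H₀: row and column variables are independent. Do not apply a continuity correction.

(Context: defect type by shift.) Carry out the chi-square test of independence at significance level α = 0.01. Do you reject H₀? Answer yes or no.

Row totals [39, 27], col totals [35, 31], n=66
χ² = (28−20.68)²/20.68 + (11−18.32)²/18.32 + (7−14.32)²/14.32 + (20−12.68)²/12.68 = 13.4766
df = 1
p-value (upper-tail) = 0.00024
At α=0.01: p < α → reject H₀

reject H₀: yes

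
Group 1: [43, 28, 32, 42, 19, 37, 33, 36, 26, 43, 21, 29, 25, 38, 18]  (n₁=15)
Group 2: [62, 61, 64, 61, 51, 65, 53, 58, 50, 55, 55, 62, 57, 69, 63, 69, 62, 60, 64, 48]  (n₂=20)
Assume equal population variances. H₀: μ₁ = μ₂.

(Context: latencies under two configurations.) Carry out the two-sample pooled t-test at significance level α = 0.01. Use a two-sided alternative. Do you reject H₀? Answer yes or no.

reject H₀: yes

x̄₁=31.333, s₁=8.491, n₁=15
x̄₂=59.450, s₂=5.951, n₂=20
s_p² = [14·8.491² + 19·5.951²]/33 = 50.9783
SE = √(s_p²·(1/15+1/20)) = 2.4387
t = (31.333−59.450)/2.4387 = -11.5292
df = 33
p-value (two-sided) = 0.00000
At α=0.01: p < α → reject H₀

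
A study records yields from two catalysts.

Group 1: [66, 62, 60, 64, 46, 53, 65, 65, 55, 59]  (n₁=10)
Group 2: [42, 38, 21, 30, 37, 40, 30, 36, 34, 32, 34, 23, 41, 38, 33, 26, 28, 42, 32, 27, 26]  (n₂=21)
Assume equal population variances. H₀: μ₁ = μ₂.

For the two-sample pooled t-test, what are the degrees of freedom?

df = n₁ + n₂ − 2 = 10 + 21 − 2 = 29

degrees of freedom = 29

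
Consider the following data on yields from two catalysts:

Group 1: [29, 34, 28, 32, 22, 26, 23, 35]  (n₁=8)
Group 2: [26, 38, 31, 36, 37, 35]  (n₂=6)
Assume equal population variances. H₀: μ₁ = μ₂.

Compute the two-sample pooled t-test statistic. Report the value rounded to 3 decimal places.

x̄₁=28.625, s₁=4.838, n₁=8
x̄₂=33.833, s₂=4.535, n₂=6
s_p² = [7·4.838² + 5·4.535²]/12 = 22.2257
SE = √(s_p²·(1/8+1/6)) = 2.5461
t = (28.625−33.833)/2.5461 = -2.0456
df = 12

test statistic = -2.046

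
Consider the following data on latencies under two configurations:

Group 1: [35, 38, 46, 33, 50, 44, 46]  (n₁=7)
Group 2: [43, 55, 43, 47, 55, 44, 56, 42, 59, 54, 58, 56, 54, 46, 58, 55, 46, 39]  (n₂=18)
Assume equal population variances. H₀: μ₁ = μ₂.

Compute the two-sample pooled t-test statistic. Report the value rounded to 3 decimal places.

test statistic = -3.029

x̄₁=41.714, s₁=6.396, n₁=7
x̄₂=50.556, s₂=6.609, n₂=18
s_p² = [6·6.396² + 17·6.609²]/23 = 42.9510
SE = √(s_p²·(1/7+1/18)) = 2.9193
t = (41.714−50.556)/2.9193 = -3.0286
df = 23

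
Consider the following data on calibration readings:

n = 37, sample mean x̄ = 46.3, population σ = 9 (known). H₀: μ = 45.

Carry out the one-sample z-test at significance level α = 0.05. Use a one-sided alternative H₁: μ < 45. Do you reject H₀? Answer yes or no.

SE = σ/√n = 9/√37 = 1.4796
z = (x̄−μ₀)/SE = (46.3−45)/1.4796 = 0.8786
p-value (one-sided, H₁ less) = 0.81020
At α=0.05: p ≥ α → fail to reject H₀

reject H₀: no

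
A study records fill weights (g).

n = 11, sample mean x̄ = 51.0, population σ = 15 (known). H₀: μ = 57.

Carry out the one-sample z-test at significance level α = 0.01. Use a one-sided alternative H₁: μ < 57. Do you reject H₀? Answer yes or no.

reject H₀: no

SE = σ/√n = 15/√11 = 4.5227
z = (x̄−μ₀)/SE = (51.0−57)/4.5227 = -1.3266
p-value (one-sided, H₁ less) = 0.09231
At α=0.01: p ≥ α → fail to reject H₀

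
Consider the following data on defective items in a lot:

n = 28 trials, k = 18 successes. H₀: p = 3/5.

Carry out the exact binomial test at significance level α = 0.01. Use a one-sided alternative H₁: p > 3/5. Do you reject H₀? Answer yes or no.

reject H₀: no

Exact binomial: n=28, k=18, p₀=3/5=0.6000
P(X≥18) from Σ C(n,i)·p₀^i·(1−p₀)^(n−i)
p-value (one-sided, H₁ greater) = 0.39857
At α=0.01: p ≥ α → fail to reject H₀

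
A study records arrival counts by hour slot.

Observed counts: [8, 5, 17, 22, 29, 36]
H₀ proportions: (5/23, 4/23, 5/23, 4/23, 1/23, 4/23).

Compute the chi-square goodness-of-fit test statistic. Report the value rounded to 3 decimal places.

test statistic = 150.911

n = 117; E_i = n·p_i = [25.43, 20.35, 25.43, 20.35, 5.09, 20.35]
χ² = (8−25.43)²/25.43 + (5−20.35)²/20.35 + (17−25.43)²/25.43 + (22−20.35)²/20.35 + (29−5.09)²/5.09 + (36−20.35)²/20.35 = 150.9107
df = 5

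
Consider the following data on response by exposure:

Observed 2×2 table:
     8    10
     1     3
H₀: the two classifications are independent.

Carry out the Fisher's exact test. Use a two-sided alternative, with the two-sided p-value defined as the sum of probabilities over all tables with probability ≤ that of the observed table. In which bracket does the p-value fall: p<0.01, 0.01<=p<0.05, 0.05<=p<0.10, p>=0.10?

p-value bracket: p>=0.10

Margins: r₁=18, r₂=4, c₁=9, c₂=13, n=22
p_obs = C(18,8)·C(4,1)/C(22,9); sum pmf over tables with pmf ≤ p_obs
p-value (two-sided) = 0.61613
→ bracket: p>=0.10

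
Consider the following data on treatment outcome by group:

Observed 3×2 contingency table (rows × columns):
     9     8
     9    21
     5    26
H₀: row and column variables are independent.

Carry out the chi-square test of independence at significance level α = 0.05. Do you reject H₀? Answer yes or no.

Row totals [17, 30, 31], col totals [23, 55], n=78
χ² = (9−5.01)²/5.01 + (8−11.99)²/11.99 + (9−8.85)²/8.85 + (21−21.15)²/21.15 + (5−9.14)²/9.14 + (26−21.86)²/21.86 = 7.1618
df = 2
p-value (upper-tail) = 0.02785
At α=0.05: p < α → reject H₀

reject H₀: yes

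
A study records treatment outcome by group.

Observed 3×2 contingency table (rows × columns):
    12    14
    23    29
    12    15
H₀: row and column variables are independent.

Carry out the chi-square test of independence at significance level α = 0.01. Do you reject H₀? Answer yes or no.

Row totals [26, 52, 27], col totals [47, 58], n=105
χ² = (12−11.64)²/11.64 + (14−14.36)²/14.36 + (23−23.28)²/23.28 + (29−28.72)²/28.72 + (12−12.09)²/12.09 + (15−14.91)²/14.91 = 0.0274
df = 2
p-value (upper-tail) = 0.98639
At α=0.01: p ≥ α → fail to reject H₀

reject H₀: no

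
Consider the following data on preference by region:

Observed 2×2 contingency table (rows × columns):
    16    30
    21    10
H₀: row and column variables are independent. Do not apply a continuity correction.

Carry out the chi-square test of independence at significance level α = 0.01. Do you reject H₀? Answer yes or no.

reject H₀: yes

Row totals [46, 31], col totals [37, 40], n=77
χ² = (16−22.10)²/22.10 + (30−23.90)²/23.90 + (21−14.90)²/14.90 + (10−16.10)²/16.10 = 8.0594
df = 1
p-value (upper-tail) = 0.00453
At α=0.01: p < α → reject H₀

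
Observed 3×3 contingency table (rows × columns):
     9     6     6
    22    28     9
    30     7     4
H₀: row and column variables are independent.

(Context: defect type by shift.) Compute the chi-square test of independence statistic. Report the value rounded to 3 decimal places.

test statistic = 16.414

Row totals [21, 59, 41], col totals [61, 41, 19], n=121
χ² = (9−10.59)²/10.59 + (6−7.12)²/7.12 + (6−3.30)²/3.30 + (22−29.74)²/29.74 + (28−19.99)²/19.99 + (9−9.26)²/9.26 + (30−20.67)²/20.67 + (7−13.89)²/13.89 + (4−6.44)²/6.44 = 16.4141
df = 4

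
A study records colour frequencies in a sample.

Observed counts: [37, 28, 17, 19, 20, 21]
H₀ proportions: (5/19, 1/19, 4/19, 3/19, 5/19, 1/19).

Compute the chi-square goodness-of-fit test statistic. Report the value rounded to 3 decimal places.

test statistic = 95.016

n = 142; E_i = n·p_i = [37.37, 7.47, 29.89, 22.42, 37.37, 7.47]
χ² = (37−37.37)²/37.37 + (28−7.47)²/7.47 + (17−29.89)²/29.89 + (19−22.42)²/22.42 + (20−37.37)²/37.37 + (21−7.47)²/7.47 = 95.0161
df = 5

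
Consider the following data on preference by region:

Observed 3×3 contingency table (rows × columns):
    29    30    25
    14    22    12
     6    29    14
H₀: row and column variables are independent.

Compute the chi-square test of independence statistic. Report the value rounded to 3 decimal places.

test statistic = 9.856

Row totals [84, 48, 49], col totals [49, 81, 51], n=181
χ² = (29−22.74)²/22.74 + (30−37.59)²/37.59 + (25−23.67)²/23.67 + (14−12.99)²/12.99 + (22−21.48)²/21.48 + (12−13.52)²/13.52 + (6−13.27)²/13.27 + (29−21.93)²/21.93 + (14−13.81)²/13.81 = 9.8557
df = 4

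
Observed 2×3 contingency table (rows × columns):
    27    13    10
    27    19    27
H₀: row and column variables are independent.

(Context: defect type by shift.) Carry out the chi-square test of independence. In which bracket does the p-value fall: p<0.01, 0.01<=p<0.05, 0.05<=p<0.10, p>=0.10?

p-value bracket: 0.05<=p<0.10

Row totals [50, 73], col totals [54, 32, 37], n=123
χ² = (27−21.95)²/21.95 + (13−13.01)²/13.01 + (10−15.04)²/15.04 + (27−32.05)²/32.05 + (19−18.99)²/18.99 + (27−21.96)²/21.96 = 4.8029
df = 2
p-value (upper-tail) = 0.09058
→ bracket: 0.05<=p<0.10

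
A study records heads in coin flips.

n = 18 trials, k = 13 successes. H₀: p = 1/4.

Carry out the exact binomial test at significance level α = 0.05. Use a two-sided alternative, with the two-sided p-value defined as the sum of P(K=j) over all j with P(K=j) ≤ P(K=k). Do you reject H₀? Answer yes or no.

Exact binomial: n=18, k=13, p₀=1/4=0.2500
P(X=j) = C(n,j)·p₀^j·(1−p₀)^(n−j); p = Σ P(X=j) over j with P(X=j) ≤ P(X=13)
p-value (two-sided) = 0.00003
At α=0.05: p < α → reject H₀

reject H₀: yes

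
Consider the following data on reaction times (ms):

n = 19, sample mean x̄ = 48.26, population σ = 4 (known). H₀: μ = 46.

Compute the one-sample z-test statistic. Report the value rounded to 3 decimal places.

SE = σ/√n = 4/√19 = 0.9177
z = (x̄−μ₀)/SE = (48.26−46)/0.9177 = 2.4628

test statistic = 2.463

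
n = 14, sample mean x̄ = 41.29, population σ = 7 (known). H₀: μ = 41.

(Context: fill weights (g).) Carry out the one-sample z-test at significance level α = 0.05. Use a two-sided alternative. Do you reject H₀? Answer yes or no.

SE = σ/√n = 7/√14 = 1.8708
z = (x̄−μ₀)/SE = (41.29−41)/1.8708 = 0.1550
p-value (two-sided) = 0.87681
At α=0.05: p ≥ α → fail to reject H₀

reject H₀: no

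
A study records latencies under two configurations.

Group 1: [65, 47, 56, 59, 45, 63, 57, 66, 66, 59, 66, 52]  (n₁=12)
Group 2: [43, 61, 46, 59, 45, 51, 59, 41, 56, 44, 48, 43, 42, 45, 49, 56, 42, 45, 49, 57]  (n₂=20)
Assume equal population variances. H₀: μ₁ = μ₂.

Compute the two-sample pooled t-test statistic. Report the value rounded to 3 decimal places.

x̄₁=58.417, s₁=7.366, n₁=12
x̄₂=49.050, s₂=6.597, n₂=20
s_p² = [11·7.366² + 19·6.597²]/30 = 47.4622
SE = √(s_p²·(1/12+1/20)) = 2.5156
t = (58.417−49.050)/2.5156 = 3.7234
df = 30

test statistic = 3.723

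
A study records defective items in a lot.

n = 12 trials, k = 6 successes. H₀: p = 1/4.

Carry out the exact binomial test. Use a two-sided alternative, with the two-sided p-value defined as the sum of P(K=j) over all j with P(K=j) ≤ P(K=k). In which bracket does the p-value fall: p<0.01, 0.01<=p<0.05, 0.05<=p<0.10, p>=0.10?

Exact binomial: n=12, k=6, p₀=1/4=0.2500
P(X=j) = C(n,j)·p₀^j·(1−p₀)^(n−j); p = Σ P(X=j) over j with P(X=j) ≤ P(X=6)
p-value (two-sided) = 0.08608
→ bracket: 0.05<=p<0.10

p-value bracket: 0.05<=p<0.10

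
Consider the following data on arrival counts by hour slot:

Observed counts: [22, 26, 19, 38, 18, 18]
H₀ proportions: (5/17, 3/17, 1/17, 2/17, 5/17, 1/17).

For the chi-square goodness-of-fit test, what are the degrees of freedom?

df = k − 1 = 6 − 1 = 5

degrees of freedom = 5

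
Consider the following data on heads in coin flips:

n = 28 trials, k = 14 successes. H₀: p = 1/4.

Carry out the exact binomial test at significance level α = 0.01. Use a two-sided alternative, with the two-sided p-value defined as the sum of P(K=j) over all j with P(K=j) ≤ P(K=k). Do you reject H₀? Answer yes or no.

Exact binomial: n=28, k=14, p₀=1/4=0.2500
P(X=j) = C(n,j)·p₀^j·(1−p₀)^(n−j); p = Σ P(X=j) over j with P(X=j) ≤ P(X=14)
p-value (two-sided) = 0.00410
At α=0.01: p < α → reject H₀

reject H₀: yes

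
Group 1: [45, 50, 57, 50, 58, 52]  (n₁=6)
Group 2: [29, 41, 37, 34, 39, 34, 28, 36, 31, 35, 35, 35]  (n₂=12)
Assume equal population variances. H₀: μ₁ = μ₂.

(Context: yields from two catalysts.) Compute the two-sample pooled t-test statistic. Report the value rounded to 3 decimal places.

x̄₁=52.000, s₁=4.858, n₁=6
x̄₂=34.500, s₂=3.778, n₂=12
s_p² = [5·4.858² + 11·3.778²]/16 = 17.1875
SE = √(s_p²·(1/6+1/12)) = 2.0729
t = (52.000−34.500)/2.0729 = 8.4423
df = 16

test statistic = 8.442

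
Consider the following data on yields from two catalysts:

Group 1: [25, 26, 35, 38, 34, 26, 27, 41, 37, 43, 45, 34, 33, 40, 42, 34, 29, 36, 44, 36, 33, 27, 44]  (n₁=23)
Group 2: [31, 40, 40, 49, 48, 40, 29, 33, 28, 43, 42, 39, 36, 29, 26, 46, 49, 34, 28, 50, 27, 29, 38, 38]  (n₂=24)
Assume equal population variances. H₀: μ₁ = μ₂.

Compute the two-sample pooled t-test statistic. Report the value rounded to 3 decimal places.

x̄₁=35.174, s₁=6.351, n₁=23
x̄₂=37.167, s₂=7.772, n₂=24
s_p² = [22·6.351² + 23·7.772²]/45 = 50.5919
SE = √(s_p²·(1/23+1/24)) = 2.0755
t = (35.174−37.167)/2.0755 = -0.9601
df = 45

test statistic = -0.960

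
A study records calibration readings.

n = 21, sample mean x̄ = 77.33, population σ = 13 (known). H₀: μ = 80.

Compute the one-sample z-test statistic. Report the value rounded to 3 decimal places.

test statistic = -0.941

SE = σ/√n = 13/√21 = 2.8368
z = (x̄−μ₀)/SE = (77.33−80)/2.8368 = -0.9412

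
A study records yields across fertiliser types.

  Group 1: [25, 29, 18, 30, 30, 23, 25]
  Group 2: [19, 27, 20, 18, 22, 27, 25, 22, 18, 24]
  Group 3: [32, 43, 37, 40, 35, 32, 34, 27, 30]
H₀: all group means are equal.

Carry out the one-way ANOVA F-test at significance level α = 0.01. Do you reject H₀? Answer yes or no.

reject H₀: yes

Group means [25.71, 22.20, 34.44], grand mean 27.385
SSB = Σnᵢ(x̄ᵢ−x̄)² = 736.903; SSW = ΣΣ(x−x̄ᵢ)² = 421.251
MSB = 736.903/2 = 368.4515; MSW = 421.251/23 = 18.3153
F = MSB/MSW = 20.1172
df = (2, 23)
p-value (upper-tail) = 0.00001
At α=0.01: p < α → reject H₀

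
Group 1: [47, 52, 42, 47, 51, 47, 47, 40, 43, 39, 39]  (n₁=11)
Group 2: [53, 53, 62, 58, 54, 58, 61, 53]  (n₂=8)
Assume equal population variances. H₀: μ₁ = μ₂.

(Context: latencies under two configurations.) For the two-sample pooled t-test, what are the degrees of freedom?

degrees of freedom = 17

df = n₁ + n₂ − 2 = 11 + 8 − 2 = 17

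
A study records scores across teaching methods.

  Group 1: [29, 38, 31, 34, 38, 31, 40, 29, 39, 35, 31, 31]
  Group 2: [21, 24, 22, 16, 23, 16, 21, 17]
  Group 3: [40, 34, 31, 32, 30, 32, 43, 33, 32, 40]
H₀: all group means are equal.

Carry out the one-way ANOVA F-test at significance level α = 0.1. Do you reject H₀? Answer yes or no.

reject H₀: yes

Group means [33.83, 20.00, 34.70], grand mean 30.433
SSB = Σnᵢ(x̄ᵢ−x̄)² = 1191.600; SSW = ΣΣ(x−x̄ᵢ)² = 437.767
MSB = 1191.600/2 = 595.8000; MSW = 437.767/27 = 16.2136
F = MSB/MSW = 36.7470
df = (2, 27)
p-value (upper-tail) = 0.00000
At α=0.1: p < α → reject H₀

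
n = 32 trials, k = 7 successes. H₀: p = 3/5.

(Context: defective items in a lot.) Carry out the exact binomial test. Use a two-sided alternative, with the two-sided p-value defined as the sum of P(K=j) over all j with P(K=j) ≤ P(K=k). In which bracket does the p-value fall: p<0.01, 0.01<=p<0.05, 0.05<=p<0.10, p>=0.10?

Exact binomial: n=32, k=7, p₀=3/5=0.6000
P(X=j) = C(n,j)·p₀^j·(1−p₀)^(n−j); p = Σ P(X=j) over j with P(X=j) ≤ P(X=7)
p-value (two-sided) = 0.00001
→ bracket: p<0.01

p-value bracket: p<0.01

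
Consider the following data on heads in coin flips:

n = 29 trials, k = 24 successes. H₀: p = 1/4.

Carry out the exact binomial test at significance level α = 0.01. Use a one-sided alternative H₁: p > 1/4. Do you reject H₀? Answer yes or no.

reject H₀: yes

Exact binomial: n=29, k=24, p₀=1/4=0.2500
P(X≥24) from Σ C(n,i)·p₀^i·(1−p₀)^(n−i)
p-value (one-sided, H₁ greater) = 0.00000
At α=0.01: p < α → reject H₀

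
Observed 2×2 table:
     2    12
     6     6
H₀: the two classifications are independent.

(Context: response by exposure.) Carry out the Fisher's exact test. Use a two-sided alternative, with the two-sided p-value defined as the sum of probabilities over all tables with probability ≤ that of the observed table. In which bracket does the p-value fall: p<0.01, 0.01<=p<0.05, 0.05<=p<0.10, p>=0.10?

p-value bracket: 0.05<=p<0.10

Margins: r₁=14, r₂=12, c₁=8, c₂=18, n=26
p_obs = C(14,2)·C(12,6)/C(26,8); sum pmf over tables with pmf ≤ p_obs
p-value (two-sided) = 0.08952
→ bracket: 0.05<=p<0.10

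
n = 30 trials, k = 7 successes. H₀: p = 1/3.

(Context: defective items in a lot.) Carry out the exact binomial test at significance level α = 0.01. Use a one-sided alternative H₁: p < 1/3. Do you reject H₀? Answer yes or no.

reject H₀: no

Exact binomial: n=30, k=7, p₀=1/3=0.3333
P(X≤7) from Σ C(n,i)·p₀^i·(1−p₀)^(n−i)
p-value (one-sided, H₁ less) = 0.16678
At α=0.01: p ≥ α → fail to reject H₀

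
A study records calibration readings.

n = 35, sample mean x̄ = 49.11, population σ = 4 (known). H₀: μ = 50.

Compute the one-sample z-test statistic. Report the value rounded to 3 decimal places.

test statistic = -1.316

SE = σ/√n = 4/√35 = 0.6761
z = (x̄−μ₀)/SE = (49.11−50)/0.6761 = -1.3163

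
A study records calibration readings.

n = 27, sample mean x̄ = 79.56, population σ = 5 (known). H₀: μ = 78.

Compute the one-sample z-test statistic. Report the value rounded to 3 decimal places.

SE = σ/√n = 5/√27 = 0.9623
z = (x̄−μ₀)/SE = (79.56−78)/0.9623 = 1.6212

test statistic = 1.621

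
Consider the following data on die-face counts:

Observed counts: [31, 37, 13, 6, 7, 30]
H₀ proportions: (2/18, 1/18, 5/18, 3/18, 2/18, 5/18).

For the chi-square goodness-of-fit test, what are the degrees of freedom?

degrees of freedom = 5

df = k − 1 = 6 − 1 = 5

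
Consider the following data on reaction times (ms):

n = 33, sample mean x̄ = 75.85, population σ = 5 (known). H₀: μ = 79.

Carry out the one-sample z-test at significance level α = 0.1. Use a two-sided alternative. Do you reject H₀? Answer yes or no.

SE = σ/√n = 5/√33 = 0.8704
z = (x̄−μ₀)/SE = (75.85−79)/0.8704 = -3.6191
p-value (two-sided) = 0.00030
At α=0.1: p < α → reject H₀

reject H₀: yes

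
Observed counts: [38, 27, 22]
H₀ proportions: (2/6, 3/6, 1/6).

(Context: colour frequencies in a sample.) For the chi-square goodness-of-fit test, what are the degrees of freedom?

degrees of freedom = 2

df = k − 1 = 3 − 1 = 2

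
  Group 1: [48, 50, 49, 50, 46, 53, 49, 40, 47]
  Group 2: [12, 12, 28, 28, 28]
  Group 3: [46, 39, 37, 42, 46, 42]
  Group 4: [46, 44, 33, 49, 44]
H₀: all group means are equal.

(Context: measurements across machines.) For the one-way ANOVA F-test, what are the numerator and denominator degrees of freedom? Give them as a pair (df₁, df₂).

degrees of freedom = [3, 21]

k = 4 groups, N = 25 total
df = (k−1, N−k) = (4−1, 25−4) = (3, 21)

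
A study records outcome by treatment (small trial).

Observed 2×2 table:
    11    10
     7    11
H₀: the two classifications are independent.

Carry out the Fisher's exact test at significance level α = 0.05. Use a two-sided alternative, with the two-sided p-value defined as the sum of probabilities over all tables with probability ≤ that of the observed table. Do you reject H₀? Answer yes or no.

Margins: r₁=21, r₂=18, c₁=18, c₂=21, n=39
p_obs = C(21,11)·C(18,7)/C(39,18); sum pmf over tables with pmf ≤ p_obs
p-value (two-sided) = 0.52333
At α=0.05: p ≥ α → fail to reject H₀

reject H₀: no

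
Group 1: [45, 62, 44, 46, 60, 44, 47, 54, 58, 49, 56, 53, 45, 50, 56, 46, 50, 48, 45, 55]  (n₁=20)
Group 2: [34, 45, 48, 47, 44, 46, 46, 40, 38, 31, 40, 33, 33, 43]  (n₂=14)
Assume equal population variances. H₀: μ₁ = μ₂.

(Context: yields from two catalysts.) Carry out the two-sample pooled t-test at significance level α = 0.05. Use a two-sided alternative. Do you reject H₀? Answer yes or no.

x̄₁=50.650, s₁=5.687, n₁=20
x̄₂=40.571, s₂=5.880, n₂=14
s_p² = [19·5.687² + 13·5.880²]/32 = 33.2493
SE = √(s_p²·(1/20+1/14)) = 2.0093
t = (50.650−40.571)/2.0093 = 5.0159
df = 32
p-value (two-sided) = 0.00002
At α=0.05: p < α → reject H₀

reject H₀: yes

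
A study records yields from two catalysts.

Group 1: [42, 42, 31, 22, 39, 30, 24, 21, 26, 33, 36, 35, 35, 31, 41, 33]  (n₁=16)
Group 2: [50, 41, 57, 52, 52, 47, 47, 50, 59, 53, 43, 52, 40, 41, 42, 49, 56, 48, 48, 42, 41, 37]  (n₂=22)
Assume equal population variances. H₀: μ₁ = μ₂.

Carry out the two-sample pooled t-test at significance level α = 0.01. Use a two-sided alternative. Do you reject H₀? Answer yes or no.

reject H₀: yes

x̄₁=32.562, s₁=6.772, n₁=16
x̄₂=47.591, s₂=6.076, n₂=22
s_p² = [15·6.772² + 21·6.076²]/36 = 40.6460
SE = √(s_p²·(1/16+1/22)) = 2.0947
t = (32.562−47.591)/2.0947 = -7.1744
df = 36
p-value (two-sided) = 0.00000
At α=0.01: p < α → reject H₀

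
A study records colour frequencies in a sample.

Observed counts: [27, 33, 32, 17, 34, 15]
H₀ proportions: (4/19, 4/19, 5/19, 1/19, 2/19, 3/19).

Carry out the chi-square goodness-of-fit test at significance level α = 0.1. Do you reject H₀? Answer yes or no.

n = 158; E_i = n·p_i = [33.26, 33.26, 41.58, 8.32, 16.63, 24.95]
χ² = (27−33.26)²/33.26 + (33−33.26)²/33.26 + (32−41.58)²/41.58 + (17−8.32)²/8.32 + (34−16.63)²/16.63 + (15−24.95)²/24.95 = 34.5614
df = 5
p-value (upper-tail) = 0.00000
At α=0.1: p < α → reject H₀

reject H₀: yes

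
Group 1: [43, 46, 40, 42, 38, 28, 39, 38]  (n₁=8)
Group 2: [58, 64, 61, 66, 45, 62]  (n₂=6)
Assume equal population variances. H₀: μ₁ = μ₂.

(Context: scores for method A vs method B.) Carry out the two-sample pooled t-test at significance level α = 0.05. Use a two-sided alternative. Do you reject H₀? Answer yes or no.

x̄₁=39.250, s₁=5.312, n₁=8
x̄₂=59.333, s₂=7.528, n₂=6
s_p² = [7·5.312² + 5·7.528²]/12 = 40.0694
SE = √(s_p²·(1/8+1/6)) = 3.4186
t = (39.250−59.333)/3.4186 = -5.8747
df = 12
p-value (two-sided) = 0.00008
At α=0.05: p < α → reject H₀

reject H₀: yes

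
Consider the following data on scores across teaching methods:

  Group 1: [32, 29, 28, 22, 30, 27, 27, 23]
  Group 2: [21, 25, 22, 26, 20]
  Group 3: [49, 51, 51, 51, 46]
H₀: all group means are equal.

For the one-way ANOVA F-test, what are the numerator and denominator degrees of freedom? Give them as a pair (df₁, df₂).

k = 3 groups, N = 18 total
df = (k−1, N−k) = (3−1, 18−3) = (2, 15)

degrees of freedom = [2, 15]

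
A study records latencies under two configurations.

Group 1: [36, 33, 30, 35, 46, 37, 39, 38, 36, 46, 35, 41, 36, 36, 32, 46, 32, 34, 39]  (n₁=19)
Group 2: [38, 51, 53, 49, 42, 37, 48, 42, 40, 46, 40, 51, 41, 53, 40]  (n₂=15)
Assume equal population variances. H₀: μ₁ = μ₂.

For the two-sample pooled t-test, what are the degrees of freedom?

degrees of freedom = 32

df = n₁ + n₂ − 2 = 19 + 15 − 2 = 32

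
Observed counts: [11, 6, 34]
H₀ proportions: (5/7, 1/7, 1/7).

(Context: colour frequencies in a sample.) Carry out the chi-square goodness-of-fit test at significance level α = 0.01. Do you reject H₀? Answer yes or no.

n = 51; E_i = n·p_i = [36.43, 7.29, 7.29]
χ² = (11−36.43)²/36.43 + (6−7.29)²/7.29 + (34−7.29)²/7.29 = 115.9294
df = 2
p-value (upper-tail) = 0.00000
At α=0.01: p < α → reject H₀

reject H₀: yes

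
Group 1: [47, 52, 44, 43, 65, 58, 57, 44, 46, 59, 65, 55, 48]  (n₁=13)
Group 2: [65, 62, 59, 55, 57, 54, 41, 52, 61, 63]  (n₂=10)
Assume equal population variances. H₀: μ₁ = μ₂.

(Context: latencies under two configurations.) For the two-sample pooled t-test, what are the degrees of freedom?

df = n₁ + n₂ − 2 = 13 + 10 − 2 = 21

degrees of freedom = 21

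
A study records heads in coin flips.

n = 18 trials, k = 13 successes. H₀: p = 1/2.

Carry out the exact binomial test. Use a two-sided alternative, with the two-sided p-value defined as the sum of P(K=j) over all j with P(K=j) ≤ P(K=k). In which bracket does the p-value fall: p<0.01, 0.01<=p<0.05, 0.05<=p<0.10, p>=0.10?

p-value bracket: 0.05<=p<0.10

Exact binomial: n=18, k=13, p₀=1/2=0.5000
P(X=j) = C(n,j)·p₀^j·(1−p₀)^(n−j); p = Σ P(X=j) over j with P(X=j) ≤ P(X=13)
p-value (two-sided) = 0.09625
→ bracket: 0.05<=p<0.10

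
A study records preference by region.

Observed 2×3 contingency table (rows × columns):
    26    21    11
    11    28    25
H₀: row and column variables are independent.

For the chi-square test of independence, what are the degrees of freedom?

df = (r−1)(c−1) = (2−1)·(3−1) = 2

degrees of freedom = 2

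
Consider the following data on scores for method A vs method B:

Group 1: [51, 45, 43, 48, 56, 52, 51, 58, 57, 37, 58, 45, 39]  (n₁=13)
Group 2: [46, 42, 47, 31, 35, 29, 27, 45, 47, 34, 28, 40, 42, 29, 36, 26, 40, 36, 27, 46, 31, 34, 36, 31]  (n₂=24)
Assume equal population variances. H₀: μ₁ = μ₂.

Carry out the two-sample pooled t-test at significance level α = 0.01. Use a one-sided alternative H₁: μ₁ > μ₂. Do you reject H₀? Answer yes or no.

reject H₀: yes

x̄₁=49.231, s₁=7.096, n₁=13
x̄₂=36.042, s₂=7.025, n₂=24
s_p² = [12·7.096² + 23·7.025²]/35 = 49.6933
SE = √(s_p²·(1/13+1/24)) = 2.4276
t = (49.231−36.042)/2.4276 = 5.4330
df = 35
p-value (one-sided, H₁ greater) = 0.00000
At α=0.01: p < α → reject H₀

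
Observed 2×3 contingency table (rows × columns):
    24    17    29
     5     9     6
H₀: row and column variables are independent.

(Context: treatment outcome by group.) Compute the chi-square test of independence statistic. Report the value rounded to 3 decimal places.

Row totals [70, 20], col totals [29, 26, 35], n=90
χ² = (24−22.56)²/22.56 + (17−20.22)²/20.22 + (29−27.22)²/27.22 + (5−6.44)²/6.44 + (9−5.78)²/5.78 + (6−7.78)²/7.78 = 3.2491
df = 2

test statistic = 3.249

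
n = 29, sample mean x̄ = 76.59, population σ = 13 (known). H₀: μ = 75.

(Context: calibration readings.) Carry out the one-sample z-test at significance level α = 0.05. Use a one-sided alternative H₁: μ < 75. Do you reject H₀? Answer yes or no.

reject H₀: no

SE = σ/√n = 13/√29 = 2.4140
z = (x̄−μ₀)/SE = (76.59−75)/2.4140 = 0.6586
p-value (one-sided, H₁ less) = 0.74494
At α=0.05: p ≥ α → fail to reject H₀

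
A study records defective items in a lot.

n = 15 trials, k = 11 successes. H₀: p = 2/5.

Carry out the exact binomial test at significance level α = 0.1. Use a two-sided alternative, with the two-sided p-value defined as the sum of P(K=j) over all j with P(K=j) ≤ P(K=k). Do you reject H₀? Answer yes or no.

reject H₀: yes

Exact binomial: n=15, k=11, p₀=2/5=0.4000
P(X=j) = C(n,j)·p₀^j·(1−p₀)^(n−j); p = Σ P(X=j) over j with P(X=j) ≤ P(X=11)
p-value (two-sided) = 0.01452
At α=0.1: p < α → reject H₀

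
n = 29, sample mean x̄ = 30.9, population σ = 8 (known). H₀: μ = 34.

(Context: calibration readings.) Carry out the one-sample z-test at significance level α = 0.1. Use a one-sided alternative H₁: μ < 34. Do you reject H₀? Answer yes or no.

SE = σ/√n = 8/√29 = 1.4856
z = (x̄−μ₀)/SE = (30.9−34)/1.4856 = -2.0868
p-value (one-sided, H₁ less) = 0.01846
At α=0.1: p < α → reject H₀

reject H₀: yes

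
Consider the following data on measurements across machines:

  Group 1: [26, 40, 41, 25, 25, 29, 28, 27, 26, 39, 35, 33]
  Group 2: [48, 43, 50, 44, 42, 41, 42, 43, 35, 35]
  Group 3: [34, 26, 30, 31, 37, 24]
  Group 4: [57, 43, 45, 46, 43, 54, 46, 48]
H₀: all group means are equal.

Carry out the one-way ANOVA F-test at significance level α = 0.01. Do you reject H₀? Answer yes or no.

Group means [31.17, 42.30, 30.33, 47.75], grand mean 37.806
SSB = Σnᵢ(x̄ᵢ−x̄)² = 1857.039; SSW = ΣΣ(x−x̄ᵢ)² = 920.600
MSB = 1857.039/3 = 619.0130; MSW = 920.600/32 = 28.7688
F = MSB/MSW = 21.5169
df = (3, 32)
p-value (upper-tail) = 0.00000
At α=0.01: p < α → reject H₀

reject H₀: yes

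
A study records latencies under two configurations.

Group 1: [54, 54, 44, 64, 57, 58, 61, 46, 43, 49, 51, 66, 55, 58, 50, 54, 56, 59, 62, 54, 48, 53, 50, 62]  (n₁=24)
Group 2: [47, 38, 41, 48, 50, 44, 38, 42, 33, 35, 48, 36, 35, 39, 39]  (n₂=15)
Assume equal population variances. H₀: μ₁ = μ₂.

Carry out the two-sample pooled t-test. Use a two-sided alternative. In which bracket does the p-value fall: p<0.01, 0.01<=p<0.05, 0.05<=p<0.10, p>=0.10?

x̄₁=54.500, s₁=6.164, n₁=24
x̄₂=40.867, s₂=5.423, n₂=15
s_p² = [23·6.164² + 14·5.423²]/37 = 34.7495
SE = √(s_p²·(1/24+1/15)) = 1.9402
t = (54.500−40.867)/1.9402 = 7.0266
df = 37
p-value (two-sided) = 0.00000
→ bracket: p<0.01

p-value bracket: p<0.01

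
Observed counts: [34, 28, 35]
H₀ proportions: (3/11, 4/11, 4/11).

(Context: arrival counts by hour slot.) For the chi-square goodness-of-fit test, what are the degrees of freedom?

degrees of freedom = 2

df = k − 1 = 3 − 1 = 2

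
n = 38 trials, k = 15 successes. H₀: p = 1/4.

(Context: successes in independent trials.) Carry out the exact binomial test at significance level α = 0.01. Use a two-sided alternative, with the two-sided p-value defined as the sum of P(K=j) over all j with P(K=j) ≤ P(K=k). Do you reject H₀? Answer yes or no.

Exact binomial: n=38, k=15, p₀=1/4=0.2500
P(X=j) = C(n,j)·p₀^j·(1−p₀)^(n−j); p = Σ P(X=j) over j with P(X=j) ≤ P(X=15)
p-value (two-sided) = 0.05835
At α=0.01: p ≥ α → fail to reject H₀

reject H₀: no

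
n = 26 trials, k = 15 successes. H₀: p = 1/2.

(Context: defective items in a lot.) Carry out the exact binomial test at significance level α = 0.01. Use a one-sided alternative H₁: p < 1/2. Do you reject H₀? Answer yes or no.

reject H₀: no

Exact binomial: n=26, k=15, p₀=1/2=0.5000
P(X≤15) from Σ C(n,i)·p₀^i·(1−p₀)^(n−i)
p-value (one-sided, H₁ less) = 0.83653
At α=0.01: p ≥ α → fail to reject H₀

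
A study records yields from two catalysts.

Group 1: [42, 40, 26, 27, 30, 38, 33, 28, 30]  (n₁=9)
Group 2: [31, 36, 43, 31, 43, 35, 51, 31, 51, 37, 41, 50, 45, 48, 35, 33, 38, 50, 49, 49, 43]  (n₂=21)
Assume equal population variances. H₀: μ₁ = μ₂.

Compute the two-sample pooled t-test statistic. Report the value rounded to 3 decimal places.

test statistic = -3.190

x̄₁=32.667, s₁=5.937, n₁=9
x̄₂=41.429, s₂=7.243, n₂=21
s_p² = [8·5.937² + 20·7.243²]/28 = 47.5408
SE = √(s_p²·(1/9+1/21)) = 2.7470
t = (32.667−41.429)/2.7470 = -3.1896
df = 28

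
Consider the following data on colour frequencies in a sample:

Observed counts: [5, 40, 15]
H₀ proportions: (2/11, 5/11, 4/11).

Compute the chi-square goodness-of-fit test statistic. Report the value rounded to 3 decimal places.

test statistic = 11.271

n = 60; E_i = n·p_i = [10.91, 27.27, 21.82]
χ² = (5−10.91)²/10.91 + (40−27.27)²/27.27 + (15−21.82)²/21.82 = 11.2708
df = 2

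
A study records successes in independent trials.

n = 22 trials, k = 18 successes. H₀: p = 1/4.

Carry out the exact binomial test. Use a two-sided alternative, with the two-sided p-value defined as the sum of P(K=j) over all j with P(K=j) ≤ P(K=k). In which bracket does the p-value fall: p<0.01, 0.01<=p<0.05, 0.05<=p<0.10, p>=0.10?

p-value bracket: p<0.01

Exact binomial: n=22, k=18, p₀=1/4=0.2500
P(X=j) = C(n,j)·p₀^j·(1−p₀)^(n−j); p = Σ P(X=j) over j with P(X=j) ≤ P(X=18)
p-value (two-sided) = 0.00000
→ bracket: p<0.01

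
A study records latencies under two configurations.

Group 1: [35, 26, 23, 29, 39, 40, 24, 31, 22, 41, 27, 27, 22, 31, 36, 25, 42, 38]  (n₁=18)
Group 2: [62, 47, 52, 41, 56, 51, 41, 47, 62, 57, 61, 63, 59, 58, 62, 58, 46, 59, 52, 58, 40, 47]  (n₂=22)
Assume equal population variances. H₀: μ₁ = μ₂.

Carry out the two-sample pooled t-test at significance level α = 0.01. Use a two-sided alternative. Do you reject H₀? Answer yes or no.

x̄₁=31.000, s₁=6.979, n₁=18
x̄₂=53.591, s₂=7.532, n₂=22
s_p² = [17·6.979² + 21·7.532²]/38 = 53.1400
SE = √(s_p²·(1/18+1/22)) = 2.3168
t = (31.000−53.591)/2.3168 = -9.7508
df = 38
p-value (two-sided) = 0.00000
At α=0.01: p < α → reject H₀

reject H₀: yes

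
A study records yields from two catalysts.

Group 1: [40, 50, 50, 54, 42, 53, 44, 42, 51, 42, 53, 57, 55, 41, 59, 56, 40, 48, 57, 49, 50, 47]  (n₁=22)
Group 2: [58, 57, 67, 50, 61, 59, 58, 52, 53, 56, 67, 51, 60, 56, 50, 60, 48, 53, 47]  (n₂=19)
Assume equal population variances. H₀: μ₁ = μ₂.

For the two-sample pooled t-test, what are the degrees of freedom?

df = n₁ + n₂ − 2 = 22 + 19 − 2 = 39

degrees of freedom = 39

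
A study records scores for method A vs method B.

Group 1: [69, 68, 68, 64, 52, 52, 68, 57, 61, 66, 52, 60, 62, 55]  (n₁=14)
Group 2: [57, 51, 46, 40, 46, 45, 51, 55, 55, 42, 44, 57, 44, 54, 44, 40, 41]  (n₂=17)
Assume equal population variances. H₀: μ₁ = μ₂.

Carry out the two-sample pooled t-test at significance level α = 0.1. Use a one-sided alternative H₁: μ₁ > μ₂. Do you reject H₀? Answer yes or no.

x̄₁=61.000, s₁=6.457, n₁=14
x̄₂=47.765, s₂=6.078, n₂=17
s_p² = [13·6.457² + 16·6.078²]/29 = 39.0710
SE = √(s_p²·(1/14+1/17)) = 2.2559
t = (61.000−47.765)/2.2559 = 5.8670
df = 29
p-value (one-sided, H₁ greater) = 0.00000
At α=0.1: p < α → reject H₀

reject H₀: yes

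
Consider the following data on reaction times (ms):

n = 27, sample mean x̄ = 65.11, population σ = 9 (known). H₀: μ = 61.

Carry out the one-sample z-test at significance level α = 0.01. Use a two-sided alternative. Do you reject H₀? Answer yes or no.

reject H₀: no

SE = σ/√n = 9/√27 = 1.7321
z = (x̄−μ₀)/SE = (65.11−61)/1.7321 = 2.3729
p-value (two-sided) = 0.01765
At α=0.01: p ≥ α → fail to reject H₀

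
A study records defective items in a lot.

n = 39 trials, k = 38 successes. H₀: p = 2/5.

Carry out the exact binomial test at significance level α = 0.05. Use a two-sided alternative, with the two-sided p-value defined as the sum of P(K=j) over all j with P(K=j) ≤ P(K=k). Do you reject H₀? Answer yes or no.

Exact binomial: n=39, k=38, p₀=2/5=0.4000
P(X=j) = C(n,j)·p₀^j·(1−p₀)^(n−j); p = Σ P(X=j) over j with P(X=j) ≤ P(X=38)
p-value (two-sided) = 0.00000
At α=0.05: p < α → reject H₀

reject H₀: yes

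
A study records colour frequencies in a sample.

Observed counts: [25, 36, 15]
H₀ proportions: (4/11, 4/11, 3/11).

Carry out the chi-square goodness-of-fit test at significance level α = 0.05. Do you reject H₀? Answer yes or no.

n = 76; E_i = n·p_i = [27.64, 27.64, 20.73]
χ² = (25−27.64)²/27.64 + (36−27.64)²/27.64 + (15−20.73)²/20.73 = 4.3651
df = 2
p-value (upper-tail) = 0.11275
At α=0.05: p ≥ α → fail to reject H₀

reject H₀: no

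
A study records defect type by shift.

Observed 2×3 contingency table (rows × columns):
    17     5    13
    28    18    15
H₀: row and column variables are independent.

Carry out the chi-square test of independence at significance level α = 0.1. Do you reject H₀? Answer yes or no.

reject H₀: no

Row totals [35, 61], col totals [45, 23, 28], n=96
χ² = (17−16.41)²/16.41 + (5−8.39)²/8.39 + (13−10.21)²/10.21 + (28−28.59)²/28.59 + (18−14.61)²/14.61 + (15−17.79)²/17.79 = 3.3863
df = 2
p-value (upper-tail) = 0.18394
At α=0.1: p ≥ α → fail to reject H₀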